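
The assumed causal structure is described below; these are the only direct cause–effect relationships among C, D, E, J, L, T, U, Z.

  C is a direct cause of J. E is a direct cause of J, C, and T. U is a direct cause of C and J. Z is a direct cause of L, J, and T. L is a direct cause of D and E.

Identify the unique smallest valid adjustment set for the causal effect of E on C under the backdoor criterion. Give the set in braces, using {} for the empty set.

Variables eligible for adjustment (non-descendants of E, excluding E and C): {D, L, U, Z}.
Backdoor paths from E to C:
  P1: E <- L <- Z -> J <- U -> C
  P2: E <- L <- Z -> J <- C
Each backdoor path contains an unconditioned collider, so every path is already blocked with the empty conditioning set:
  P1: blocked at collider J (neither it nor any descendant is in the conditioning set).
  P2: blocked at collider J (neither it nor any descendant is in the conditioning set).
The empty set is therefore the unique smallest valid set.

{}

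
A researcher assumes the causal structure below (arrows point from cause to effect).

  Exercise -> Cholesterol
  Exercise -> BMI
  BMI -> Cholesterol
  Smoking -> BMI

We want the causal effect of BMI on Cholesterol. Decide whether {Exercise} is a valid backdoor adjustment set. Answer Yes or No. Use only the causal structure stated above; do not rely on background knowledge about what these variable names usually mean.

Yes

Backdoor paths from BMI to Cholesterol (paths whose first edge points into BMI):
  P1: BMI <- Exercise -> Cholesterol
Condition 1 (no descendant of BMI in the set): holds — descendants of BMI are {Cholesterol}; none are in {Exercise}.
Condition 2 (every backdoor path blocked by {Exercise}):
  P1: blocked at fork node Exercise ∈ conditioning set.
{Exercise} satisfies the backdoor criterion.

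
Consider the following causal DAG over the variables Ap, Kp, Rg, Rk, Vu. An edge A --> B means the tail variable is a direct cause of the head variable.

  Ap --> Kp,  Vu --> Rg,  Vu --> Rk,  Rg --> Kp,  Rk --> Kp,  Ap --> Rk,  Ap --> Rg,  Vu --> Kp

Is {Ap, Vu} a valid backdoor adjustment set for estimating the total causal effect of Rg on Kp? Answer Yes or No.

Backdoor paths from Rg to Kp (paths whose first edge points into Rg):
  P1: Rg <- Ap -> Rk <- Vu -> Kp
  P2: Rg <- Ap -> Rk -> Kp
  P3: Rg <- Ap -> Kp
  P4: Rg <- Vu -> Rk <- Ap -> Kp
  P5: Rg <- Vu -> Rk -> Kp
  P6: Rg <- Vu -> Kp
Condition 1 (no descendant of Rg in the set): holds — descendants of Rg are {Kp}; none are in {Ap, Vu}.
Condition 2 (every backdoor path blocked by {Ap, Vu}):
  P1: blocked at fork node Ap ∈ conditioning set.
  P2: blocked at fork node Ap ∈ conditioning set.
  P3: blocked at fork node Ap ∈ conditioning set.
  P4: blocked at fork node Vu ∈ conditioning set.
  P5: blocked at fork node Vu ∈ conditioning set.
  P6: blocked at fork node Vu ∈ conditioning set.
{Ap, Vu} satisfies the backdoor criterion.

Yes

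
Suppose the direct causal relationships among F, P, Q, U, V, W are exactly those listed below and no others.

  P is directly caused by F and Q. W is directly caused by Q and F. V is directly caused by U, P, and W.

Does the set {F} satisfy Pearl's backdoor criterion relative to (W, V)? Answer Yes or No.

Backdoor paths from W to V (paths whose first edge points into W):
  P1: W <- F -> P -> V
  P2: W <- Q -> P -> V
Condition 1 (no descendant of W in the set): holds — descendants of W are {V}; none are in {F}.
Condition 2 (every backdoor path blocked by {F}):
  P1: blocked at fork node F ∈ conditioning set.
  P2: open — no interior node is in the conditioning set.
{F} does not satisfy the backdoor criterion.

No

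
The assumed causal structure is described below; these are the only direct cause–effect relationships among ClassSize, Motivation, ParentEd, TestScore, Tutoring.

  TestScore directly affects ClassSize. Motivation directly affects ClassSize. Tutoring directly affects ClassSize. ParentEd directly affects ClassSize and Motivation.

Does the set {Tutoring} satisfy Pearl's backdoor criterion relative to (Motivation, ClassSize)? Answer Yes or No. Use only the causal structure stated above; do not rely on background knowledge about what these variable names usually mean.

No

Backdoor paths from Motivation to ClassSize (paths whose first edge points into Motivation):
  P1: Motivation <- ParentEd -> ClassSize
Condition 1 (no descendant of Motivation in the set): holds — descendants of Motivation are {ClassSize}; none are in {Tutoring}.
Condition 2 (every backdoor path blocked by {Tutoring}):
  P1: open — no interior node is in the conditioning set.
{Tutoring} does not satisfy the backdoor criterion.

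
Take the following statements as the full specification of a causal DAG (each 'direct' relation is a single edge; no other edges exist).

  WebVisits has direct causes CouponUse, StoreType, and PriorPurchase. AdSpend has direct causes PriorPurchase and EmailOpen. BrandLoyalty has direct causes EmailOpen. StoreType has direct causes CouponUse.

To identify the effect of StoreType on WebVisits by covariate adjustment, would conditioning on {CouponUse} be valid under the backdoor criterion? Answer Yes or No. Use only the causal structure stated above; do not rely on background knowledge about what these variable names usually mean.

Backdoor paths from StoreType to WebVisits (paths whose first edge points into StoreType):
  P1: StoreType <- CouponUse -> WebVisits
Condition 1 (no descendant of StoreType in the set): holds — descendants of StoreType are {WebVisits}; none are in {CouponUse}.
Condition 2 (every backdoor path blocked by {CouponUse}):
  P1: blocked at fork node CouponUse ∈ conditioning set.
{CouponUse} satisfies the backdoor criterion.

Yes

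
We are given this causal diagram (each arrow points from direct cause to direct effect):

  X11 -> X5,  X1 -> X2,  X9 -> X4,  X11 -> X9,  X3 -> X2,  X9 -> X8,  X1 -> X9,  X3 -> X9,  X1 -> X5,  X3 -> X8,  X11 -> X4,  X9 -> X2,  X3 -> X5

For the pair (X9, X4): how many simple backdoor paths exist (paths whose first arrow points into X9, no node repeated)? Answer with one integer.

A backdoor path from X9 to X4 is any simple undirected path whose first edge points into X9 (i.e. leaves X9 via a parent).
Parents of X9: {X1, X11, X3}.
Enumerating:
  P1: X9 <- X11 -> X4
  P2: X9 <- X3 -> X5 <- X11 -> X4
  P3: X9 <- X3 -> X2 <- X1 -> X5 <- X11 -> X4
  P4: X9 <- X1 -> X5 <- X11 -> X4
  P5: X9 <- X1 -> X2 <- X3 -> X5 <- X11 -> X4
That exhausts the simple backdoor paths. Count: 5.

5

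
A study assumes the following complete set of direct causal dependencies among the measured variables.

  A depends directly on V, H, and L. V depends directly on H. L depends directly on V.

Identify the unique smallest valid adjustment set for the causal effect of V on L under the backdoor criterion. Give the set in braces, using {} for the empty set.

{}

Variables eligible for adjustment (non-descendants of V, excluding V and L): {H}.
Backdoor paths from V to L:
  P1: V <- H -> A <- L
Each backdoor path contains an unconditioned collider, so every path is already blocked with the empty conditioning set:
  P1: blocked at collider A (neither it nor any descendant is in the conditioning set).
The empty set is therefore the unique smallest valid set.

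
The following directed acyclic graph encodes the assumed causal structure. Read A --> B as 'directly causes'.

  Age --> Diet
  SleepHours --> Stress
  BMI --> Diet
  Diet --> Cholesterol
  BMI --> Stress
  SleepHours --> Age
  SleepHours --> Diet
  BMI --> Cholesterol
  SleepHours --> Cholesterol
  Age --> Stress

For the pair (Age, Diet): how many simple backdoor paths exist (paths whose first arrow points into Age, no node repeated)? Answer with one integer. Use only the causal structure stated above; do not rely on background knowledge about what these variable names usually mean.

5

A backdoor path from Age to Diet is any simple undirected path whose first edge points into Age (i.e. leaves Age via a parent).
Parents of Age: {SleepHours}.
Enumerating:
  P1: Age <- SleepHours -> Stress <- BMI -> Diet
  P2: Age <- SleepHours -> Stress <- BMI -> Cholesterol <- Diet
  P3: Age <- SleepHours -> Diet
  P4: Age <- SleepHours -> Cholesterol <- BMI -> Diet
  P5: Age <- SleepHours -> Cholesterol <- Diet
That exhausts the simple backdoor paths. Count: 5.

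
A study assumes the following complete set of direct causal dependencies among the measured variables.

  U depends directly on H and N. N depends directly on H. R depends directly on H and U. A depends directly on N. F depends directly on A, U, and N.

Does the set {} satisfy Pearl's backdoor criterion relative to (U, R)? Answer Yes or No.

No

Backdoor paths from U to R (paths whose first edge points into U):
  P1: U <- H -> R
  P2: U <- N <- H -> R
Condition 1 (no descendant of U in the set): holds — descendants of U are {F, R}; none are in {}.
Condition 2 (every backdoor path blocked by {}):
  P1: open — no interior node is in the conditioning set.
  P2: open — no interior node is in the conditioning set.
{} does not satisfy the backdoor criterion.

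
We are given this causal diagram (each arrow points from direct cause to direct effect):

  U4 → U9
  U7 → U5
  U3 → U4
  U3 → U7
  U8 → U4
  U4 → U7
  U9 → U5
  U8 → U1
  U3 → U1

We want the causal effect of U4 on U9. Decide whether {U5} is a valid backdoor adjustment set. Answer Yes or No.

Backdoor paths from U4 to U9 (paths whose first edge points into U4):
  P1: U4 <- U3 -> U7 -> U5 <- U9
  P2: U4 <- U8 -> U1 <- U3 -> U7 -> U5 <- U9
Condition 1 (no descendant of U4 in the set): FAILS — U5 is a descendant of U4.
Condition 2 (every backdoor path blocked by {U5}):
  P1: open — collider(s) U5 are conditioned on (or have a conditioned descendant) and no non-collider on the path is in the set.
  P2: blocked at collider U1 (neither it nor any descendant is in the conditioning set).
{U5} does not satisfy the backdoor criterion.

No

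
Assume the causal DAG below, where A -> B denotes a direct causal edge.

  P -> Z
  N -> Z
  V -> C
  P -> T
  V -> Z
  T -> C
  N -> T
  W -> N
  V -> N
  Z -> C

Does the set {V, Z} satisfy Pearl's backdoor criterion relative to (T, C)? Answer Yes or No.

Backdoor paths from T to C (paths whose first edge points into T):
  P1: T <- N <- V -> Z -> C
  P2: T <- N <- V -> C
  P3: T <- N -> Z <- V -> C
  P4: T <- N -> Z -> C
  P5: T <- P -> Z <- V -> C
  P6: T <- P -> Z <- N <- V -> C
  P7: T <- P -> Z -> C
Condition 1 (no descendant of T in the set): holds — descendants of T are {C}; none are in {V, Z}.
Condition 2 (every backdoor path blocked by {V, Z}):
  P1: blocked at fork node V ∈ conditioning set.
  P2: blocked at fork node V ∈ conditioning set.
  P3: blocked at fork node V ∈ conditioning set.
  P4: blocked at chain node Z ∈ conditioning set.
  P5: blocked at fork node V ∈ conditioning set.
  P6: blocked at fork node V ∈ conditioning set.
  P7: blocked at chain node Z ∈ conditioning set.
{V, Z} satisfies the backdoor criterion.

Yes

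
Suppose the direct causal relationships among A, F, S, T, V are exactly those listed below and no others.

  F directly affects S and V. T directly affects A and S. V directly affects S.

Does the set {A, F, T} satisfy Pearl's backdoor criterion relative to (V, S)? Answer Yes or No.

Backdoor paths from V to S (paths whose first edge points into V):
  P1: V <- F -> S
Condition 1 (no descendant of V in the set): holds — descendants of V are {S}; none are in {A, F, T}.
Condition 2 (every backdoor path blocked by {A, F, T}):
  P1: blocked at fork node F ∈ conditioning set.
{A, F, T} satisfies the backdoor criterion.

Yes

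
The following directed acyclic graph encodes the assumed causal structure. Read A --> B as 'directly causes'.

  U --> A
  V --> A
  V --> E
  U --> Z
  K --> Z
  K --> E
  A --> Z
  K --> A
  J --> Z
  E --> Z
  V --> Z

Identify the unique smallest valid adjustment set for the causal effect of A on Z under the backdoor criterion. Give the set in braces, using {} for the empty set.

{K, U, V}

Variables eligible for adjustment (non-descendants of A, excluding A and Z): {E, J, K, U, V}.
Backdoor paths from A to Z:
  P1: A <- U -> Z
  P2: A <- K -> E <- V -> Z
  P3: A <- K -> E -> Z
  P4: A <- K -> Z
  P5: A <- V -> E <- K -> Z
  P6: A <- V -> E -> Z
  P7: A <- V -> Z
The empty set is not sufficient: P1 (A <- U -> Z) has no collider blocking it and no conditioned non-collider, so it is open.
Try {K, U, V}:
  P1: blocked at fork node U ∈ conditioning set.
  P2: blocked at fork node K ∈ conditioning set.
  P3: blocked at fork node K ∈ conditioning set.
  P4: blocked at fork node K ∈ conditioning set.
  P5: blocked at fork node V ∈ conditioning set.
  P6: blocked at fork node V ∈ conditioning set.
  P7: blocked at fork node V ∈ conditioning set.
{K, U, V} contains no descendant of A and blocks every backdoor path.
Every element of {K, U, V} is needed (dropping K leaves P3 open; dropping U leaves P1 open; dropping V leaves P6 open), so no proper subset is valid.
Among all size-3 subsets of the eligible variables, only {K, U, V} blocks every backdoor path, so it is the unique smallest valid adjustment set.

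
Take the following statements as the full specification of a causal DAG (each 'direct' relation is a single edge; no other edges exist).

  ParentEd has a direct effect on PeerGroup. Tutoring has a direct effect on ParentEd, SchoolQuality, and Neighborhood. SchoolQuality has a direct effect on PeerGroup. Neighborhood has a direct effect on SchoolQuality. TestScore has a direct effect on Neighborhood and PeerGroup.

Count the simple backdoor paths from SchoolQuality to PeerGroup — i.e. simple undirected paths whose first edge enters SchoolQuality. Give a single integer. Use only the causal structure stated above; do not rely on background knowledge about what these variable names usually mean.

A backdoor path from SchoolQuality to PeerGroup is any simple undirected path whose first edge points into SchoolQuality (i.e. leaves SchoolQuality via a parent).
Parents of SchoolQuality: {Neighborhood, Tutoring}.
Enumerating:
  P1: SchoolQuality <- Tutoring -> Neighborhood <- TestScore -> PeerGroup
  P2: SchoolQuality <- Tutoring -> ParentEd -> PeerGroup
  P3: SchoolQuality <- Neighborhood <- Tutoring -> ParentEd -> PeerGroup
  P4: SchoolQuality <- Neighborhood <- TestScore -> PeerGroup
That exhausts the simple backdoor paths. Count: 4.

4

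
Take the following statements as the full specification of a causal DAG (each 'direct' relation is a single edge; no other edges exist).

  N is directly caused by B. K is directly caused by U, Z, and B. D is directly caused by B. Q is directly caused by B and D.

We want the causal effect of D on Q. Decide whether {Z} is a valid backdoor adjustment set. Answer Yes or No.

Backdoor paths from D to Q (paths whose first edge points into D):
  P1: D <- B -> Q
Condition 1 (no descendant of D in the set): holds — descendants of D are {Q}; none are in {Z}.
Condition 2 (every backdoor path blocked by {Z}):
  P1: open — no interior node is in the conditioning set.
{Z} does not satisfy the backdoor criterion.

No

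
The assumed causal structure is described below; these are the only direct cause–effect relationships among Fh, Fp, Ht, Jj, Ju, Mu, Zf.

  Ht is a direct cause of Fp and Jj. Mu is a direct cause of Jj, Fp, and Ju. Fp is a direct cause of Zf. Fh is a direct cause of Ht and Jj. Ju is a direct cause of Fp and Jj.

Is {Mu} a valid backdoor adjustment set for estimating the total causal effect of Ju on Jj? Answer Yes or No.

Yes

Backdoor paths from Ju to Jj (paths whose first edge points into Ju):
  P1: Ju <- Mu -> Fp <- Ht <- Fh -> Jj
  P2: Ju <- Mu -> Fp <- Ht -> Jj
  P3: Ju <- Mu -> Jj
Condition 1 (no descendant of Ju in the set): holds — descendants of Ju are {Fp, Jj, Zf}; none are in {Mu}.
Condition 2 (every backdoor path blocked by {Mu}):
  P1: blocked at fork node Mu ∈ conditioning set.
  P2: blocked at fork node Mu ∈ conditioning set.
  P3: blocked at fork node Mu ∈ conditioning set.
{Mu} satisfies the backdoor criterion.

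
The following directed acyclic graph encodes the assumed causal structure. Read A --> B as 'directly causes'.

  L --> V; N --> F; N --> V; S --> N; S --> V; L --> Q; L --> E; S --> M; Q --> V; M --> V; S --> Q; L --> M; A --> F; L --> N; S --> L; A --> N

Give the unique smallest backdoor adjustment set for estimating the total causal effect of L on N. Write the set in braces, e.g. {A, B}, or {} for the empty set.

Variables eligible for adjustment (non-descendants of L, excluding L and N): {A, S}.
Backdoor paths from L to N:
  P1: L <- S -> N
  P2: L <- S -> Q -> V <- N
  P3: L <- S -> M -> V <- N
  P4: L <- S -> V <- N
The empty set is not sufficient: P1 (L <- S -> N) has no collider blocking it and no conditioned non-collider, so it is open.
Try {S}:
  P1: blocked at fork node S ∈ conditioning set.
  P2: blocked at fork node S ∈ conditioning set.
  P3: blocked at fork node S ∈ conditioning set.
  P4: blocked at fork node S ∈ conditioning set.
{S} contains no descendant of L and blocks every backdoor path.
No other singleton works — e.g. {A} leaves P1 open — so {S} is the unique smallest valid adjustment set.

{S}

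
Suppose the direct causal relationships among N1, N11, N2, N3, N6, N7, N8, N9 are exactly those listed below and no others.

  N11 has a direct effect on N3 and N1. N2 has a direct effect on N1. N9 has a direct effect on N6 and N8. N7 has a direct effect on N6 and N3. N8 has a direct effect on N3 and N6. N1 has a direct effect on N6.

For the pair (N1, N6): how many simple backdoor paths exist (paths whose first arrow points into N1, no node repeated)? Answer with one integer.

A backdoor path from N1 to N6 is any simple undirected path whose first edge points into N1 (i.e. leaves N1 via a parent).
Parents of N1: {N11, N2}.
Enumerating:
  P1: N1 <- N11 -> N3 <- N7 -> N6
  P2: N1 <- N11 -> N3 <- N8 <- N9 -> N6
  P3: N1 <- N11 -> N3 <- N8 -> N6
That exhausts the simple backdoor paths. Count: 3.

3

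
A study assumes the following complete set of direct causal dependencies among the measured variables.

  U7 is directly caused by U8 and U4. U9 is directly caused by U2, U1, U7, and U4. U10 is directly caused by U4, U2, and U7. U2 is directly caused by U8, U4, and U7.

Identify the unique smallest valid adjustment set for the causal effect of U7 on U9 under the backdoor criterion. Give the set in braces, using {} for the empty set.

Variables eligible for adjustment (non-descendants of U7, excluding U7 and U9): {U1, U4, U8}.
Backdoor paths from U7 to U9:
  P1: U7 <- U8 -> U2 <- U4 -> U9
  P2: U7 <- U8 -> U2 -> U9
  P3: U7 <- U8 -> U2 -> U10 <- U4 -> U9
  P4: U7 <- U4 -> U2 -> U9
  P5: U7 <- U4 -> U9
  P6: U7 <- U4 -> U10 <- U2 -> U9
The empty set is not sufficient: P2 (U7 <- U8 -> U2 -> U9) has no collider blocking it and no conditioned non-collider, so it is open.
Try {U4, U8}:
  P1: blocked at fork node U8 ∈ conditioning set.
  P2: blocked at fork node U8 ∈ conditioning set.
  P3: blocked at fork node U8 ∈ conditioning set.
  P4: blocked at fork node U4 ∈ conditioning set.
  P5: blocked at fork node U4 ∈ conditioning set.
  P6: blocked at fork node U4 ∈ conditioning set.
{U4, U8} contains no descendant of U7 and blocks every backdoor path.
Every element of {U4, U8} is needed (dropping U4 leaves P4 open; dropping U8 leaves P2 open), so no proper subset is valid.
Among all size-2 subsets of the eligible variables, only {U4, U8} blocks every backdoor path, so it is the unique smallest valid adjustment set.

{U4, U8}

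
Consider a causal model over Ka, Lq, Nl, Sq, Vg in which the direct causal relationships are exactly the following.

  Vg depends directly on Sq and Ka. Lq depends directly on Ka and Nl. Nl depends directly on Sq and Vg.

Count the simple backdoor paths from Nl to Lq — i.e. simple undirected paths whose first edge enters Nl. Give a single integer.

A backdoor path from Nl to Lq is any simple undirected path whose first edge points into Nl (i.e. leaves Nl via a parent).
Parents of Nl: {Sq, Vg}.
Enumerating:
  P1: Nl <- Sq -> Vg <- Ka -> Lq
  P2: Nl <- Vg <- Ka -> Lq
That exhausts the simple backdoor paths. Count: 2.

2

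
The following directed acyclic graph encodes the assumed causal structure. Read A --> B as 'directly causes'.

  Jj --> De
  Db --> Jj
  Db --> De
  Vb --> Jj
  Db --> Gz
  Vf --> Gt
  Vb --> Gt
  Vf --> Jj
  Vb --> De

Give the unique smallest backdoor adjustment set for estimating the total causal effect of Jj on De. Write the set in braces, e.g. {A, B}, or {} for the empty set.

Variables eligible for adjustment (non-descendants of Jj, excluding Jj and De): {Db, Gt, Gz, Vb, Vf}.
Backdoor paths from Jj to De:
  P1: Jj <- Db -> De
  P2: Jj <- Vf -> Gt <- Vb -> De
  P3: Jj <- Vb -> De
The empty set is not sufficient: P1 (Jj <- Db -> De) has no collider blocking it and no conditioned non-collider, so it is open.
Try {Db, Vb}:
  P1: blocked at fork node Db ∈ conditioning set.
  P2: blocked at collider Gt (neither it nor any descendant is in the conditioning set).
  P3: blocked at fork node Vb ∈ conditioning set.
{Db, Vb} contains no descendant of Jj and blocks every backdoor path.
Every element of {Db, Vb} is needed (dropping Db leaves P1 open; dropping Vb leaves P3 open), so no proper subset is valid.
Among all size-2 subsets of the eligible variables, only {Db, Vb} blocks every backdoor path, so it is the unique smallest valid adjustment set.

{Db, Vb}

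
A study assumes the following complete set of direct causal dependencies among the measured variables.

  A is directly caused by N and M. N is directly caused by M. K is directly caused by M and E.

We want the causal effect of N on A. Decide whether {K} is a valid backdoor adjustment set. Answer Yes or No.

Backdoor paths from N to A (paths whose first edge points into N):
  P1: N <- M -> A
Condition 1 (no descendant of N in the set): holds — descendants of N are {A}; none are in {K}.
Condition 2 (every backdoor path blocked by {K}):
  P1: open — no interior node is in the conditioning set.
{K} does not satisfy the backdoor criterion.

No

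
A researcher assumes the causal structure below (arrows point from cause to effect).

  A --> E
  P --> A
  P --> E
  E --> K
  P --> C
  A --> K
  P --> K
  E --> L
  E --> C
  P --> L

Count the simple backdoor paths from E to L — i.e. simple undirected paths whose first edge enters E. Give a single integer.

3

A backdoor path from E to L is any simple undirected path whose first edge points into E (i.e. leaves E via a parent).
Parents of E: {A, P}.
Enumerating:
  P1: E <- P -> L
  P2: E <- A <- P -> L
  P3: E <- A -> K <- P -> L
That exhausts the simple backdoor paths. Count: 3.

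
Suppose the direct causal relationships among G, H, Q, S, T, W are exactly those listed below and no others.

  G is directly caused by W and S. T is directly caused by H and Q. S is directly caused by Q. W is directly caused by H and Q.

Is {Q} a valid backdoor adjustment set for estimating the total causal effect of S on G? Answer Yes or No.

Backdoor paths from S to G (paths whose first edge points into S):
  P1: S <- Q -> W -> G
  P2: S <- Q -> T <- H -> W -> G
Condition 1 (no descendant of S in the set): holds — descendants of S are {G}; none are in {Q}.
Condition 2 (every backdoor path blocked by {Q}):
  P1: blocked at fork node Q ∈ conditioning set.
  P2: blocked at fork node Q ∈ conditioning set.
{Q} satisfies the backdoor criterion.

Yes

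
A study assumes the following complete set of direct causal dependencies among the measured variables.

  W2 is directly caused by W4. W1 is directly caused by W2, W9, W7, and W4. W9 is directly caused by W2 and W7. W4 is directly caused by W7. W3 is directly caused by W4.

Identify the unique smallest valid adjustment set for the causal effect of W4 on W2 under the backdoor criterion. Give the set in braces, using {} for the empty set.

{}

Variables eligible for adjustment (non-descendants of W4, excluding W4 and W2): {W7}.
Backdoor paths from W4 to W2:
  P1: W4 <- W7 -> W9 <- W2
  P2: W4 <- W7 -> W9 -> W1 <- W2
  P3: W4 <- W7 -> W1 <- W2
  P4: W4 <- W7 -> W1 <- W9 <- W2
Each backdoor path contains an unconditioned collider, so every path is already blocked with the empty conditioning set:
  P1: blocked at collider W9 (neither it nor any descendant is in the conditioning set).
  P2: blocked at collider W1 (neither it nor any descendant is in the conditioning set).
  P3: blocked at collider W1 (neither it nor any descendant is in the conditioning set).
  P4: blocked at collider W1 (neither it nor any descendant is in the conditioning set).
The empty set is therefore the unique smallest valid set.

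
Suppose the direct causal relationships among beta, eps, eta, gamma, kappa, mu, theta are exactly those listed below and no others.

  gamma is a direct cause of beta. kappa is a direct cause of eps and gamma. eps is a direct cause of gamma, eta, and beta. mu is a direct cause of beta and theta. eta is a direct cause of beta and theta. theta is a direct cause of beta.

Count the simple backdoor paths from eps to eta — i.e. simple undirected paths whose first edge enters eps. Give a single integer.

A backdoor path from eps to eta is any simple undirected path whose first edge points into eps (i.e. leaves eps via a parent).
Parents of eps: {kappa}.
Enumerating:
  P1: eps <- kappa -> gamma -> beta <- eta
  P2: eps <- kappa -> gamma -> beta <- mu -> theta <- eta
  P3: eps <- kappa -> gamma -> beta <- theta <- eta
That exhausts the simple backdoor paths. Count: 3.

3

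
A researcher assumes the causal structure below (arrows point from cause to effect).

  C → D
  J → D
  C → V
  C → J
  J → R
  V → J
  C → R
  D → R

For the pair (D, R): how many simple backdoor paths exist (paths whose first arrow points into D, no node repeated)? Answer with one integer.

6

A backdoor path from D to R is any simple undirected path whose first edge points into D (i.e. leaves D via a parent).
Parents of D: {C, J}.
Enumerating:
  P1: D <- C -> V -> J -> R
  P2: D <- C -> J -> R
  P3: D <- C -> R
  P4: D <- J <- C -> R
  P5: D <- J <- V <- C -> R
  P6: D <- J -> R
That exhausts the simple backdoor paths. Count: 6.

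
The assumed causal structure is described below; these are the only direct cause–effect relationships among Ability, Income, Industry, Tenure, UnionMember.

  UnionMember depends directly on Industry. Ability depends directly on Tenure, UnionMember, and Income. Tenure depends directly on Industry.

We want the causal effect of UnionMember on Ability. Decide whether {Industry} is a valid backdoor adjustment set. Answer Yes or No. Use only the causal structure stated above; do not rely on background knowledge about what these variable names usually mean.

Backdoor paths from UnionMember to Ability (paths whose first edge points into UnionMember):
  P1: UnionMember <- Industry -> Tenure -> Ability
Condition 1 (no descendant of UnionMember in the set): holds — descendants of UnionMember are {Ability}; none are in {Industry}.
Condition 2 (every backdoor path blocked by {Industry}):
  P1: blocked at fork node Industry ∈ conditioning set.
{Industry} satisfies the backdoor criterion.

Yes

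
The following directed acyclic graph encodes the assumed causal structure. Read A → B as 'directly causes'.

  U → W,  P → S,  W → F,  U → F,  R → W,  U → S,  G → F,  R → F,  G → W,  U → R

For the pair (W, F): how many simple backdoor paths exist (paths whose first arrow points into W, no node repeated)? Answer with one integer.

A backdoor path from W to F is any simple undirected path whose first edge points into W (i.e. leaves W via a parent).
Parents of W: {G, R, U}.
Enumerating:
  P1: W <- U -> R -> F
  P2: W <- U -> F
  P3: W <- R <- U -> F
  P4: W <- R -> F
  P5: W <- G -> F
That exhausts the simple backdoor paths. Count: 5.

5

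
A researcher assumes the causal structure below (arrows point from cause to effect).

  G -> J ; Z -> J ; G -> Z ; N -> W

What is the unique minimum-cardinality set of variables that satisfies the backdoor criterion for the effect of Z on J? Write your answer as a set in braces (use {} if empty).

Variables eligible for adjustment (non-descendants of Z, excluding Z and J): {G, N, W}.
Backdoor paths from Z to J:
  P1: Z <- G -> J
The empty set is not sufficient: P1 (Z <- G -> J) has no collider blocking it and no conditioned non-collider, so it is open.
Try {G}:
  P1: blocked at fork node G ∈ conditioning set.
{G} contains no descendant of Z and blocks every backdoor path.
No other singleton works — e.g. {N} leaves P1 open — so {G} is the unique smallest valid adjustment set.

{G}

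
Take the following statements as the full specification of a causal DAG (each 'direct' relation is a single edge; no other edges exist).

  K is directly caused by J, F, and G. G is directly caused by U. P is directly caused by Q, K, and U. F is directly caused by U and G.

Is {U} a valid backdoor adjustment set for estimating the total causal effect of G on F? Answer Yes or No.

Backdoor paths from G to F (paths whose first edge points into G):
  P1: G <- U -> F
  P2: G <- U -> P <- K <- F
Condition 1 (no descendant of G in the set): holds — descendants of G are {F, K, P}; none are in {U}.
Condition 2 (every backdoor path blocked by {U}):
  P1: blocked at fork node U ∈ conditioning set.
  P2: blocked at fork node U ∈ conditioning set.
{U} satisfies the backdoor criterion.

Yes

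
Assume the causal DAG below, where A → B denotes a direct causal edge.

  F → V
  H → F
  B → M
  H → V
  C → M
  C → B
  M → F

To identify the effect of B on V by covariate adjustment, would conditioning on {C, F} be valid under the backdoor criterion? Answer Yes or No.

No

Backdoor paths from B to V (paths whose first edge points into B):
  P1: B <- C -> M -> F <- H -> V
  P2: B <- C -> M -> F -> V
Condition 1 (no descendant of B in the set): FAILS — F is a descendant of B.
Condition 2 (every backdoor path blocked by {C, F}):
  P1: blocked at fork node C ∈ conditioning set.
  P2: blocked at fork node C ∈ conditioning set.
{C, F} does not satisfy the backdoor criterion.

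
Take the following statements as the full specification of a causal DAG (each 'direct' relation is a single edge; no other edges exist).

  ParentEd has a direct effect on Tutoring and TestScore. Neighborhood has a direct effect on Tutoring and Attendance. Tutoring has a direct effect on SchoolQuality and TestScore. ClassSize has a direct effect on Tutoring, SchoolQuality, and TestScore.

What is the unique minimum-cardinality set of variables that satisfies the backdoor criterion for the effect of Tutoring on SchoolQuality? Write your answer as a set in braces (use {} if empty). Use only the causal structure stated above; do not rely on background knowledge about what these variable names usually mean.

Variables eligible for adjustment (non-descendants of Tutoring, excluding Tutoring and SchoolQuality): {Attendance, ClassSize, Neighborhood, ParentEd}.
Backdoor paths from Tutoring to SchoolQuality:
  P1: Tutoring <- ClassSize -> SchoolQuality
  P2: Tutoring <- ParentEd -> TestScore <- ClassSize -> SchoolQuality
The empty set is not sufficient: P1 (Tutoring <- ClassSize -> SchoolQuality) has no collider blocking it and no conditioned non-collider, so it is open.
Try {ClassSize}:
  P1: blocked at fork node ClassSize ∈ conditioning set.
  P2: blocked at collider TestScore (neither it nor any descendant is in the conditioning set).
{ClassSize} contains no descendant of Tutoring and blocks every backdoor path.
No other singleton works — e.g. {Neighborhood} leaves P1 open — so {ClassSize} is the unique smallest valid adjustment set.

{ClassSize}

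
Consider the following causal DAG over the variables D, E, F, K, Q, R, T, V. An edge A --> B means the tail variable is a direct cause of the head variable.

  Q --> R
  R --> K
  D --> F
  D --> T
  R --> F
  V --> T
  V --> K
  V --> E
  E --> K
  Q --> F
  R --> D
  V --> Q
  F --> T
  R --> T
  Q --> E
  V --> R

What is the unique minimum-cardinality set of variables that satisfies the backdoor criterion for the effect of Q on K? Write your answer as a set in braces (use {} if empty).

{V}

Variables eligible for adjustment (non-descendants of Q, excluding Q and K): {V}.
Backdoor paths from Q to K:
  P1: Q <- V -> E -> K
  P2: Q <- V -> R -> K
  P3: Q <- V -> K
  P4: Q <- V -> T <- R -> K
  P5: Q <- V -> T <- D <- R -> K
  P6: Q <- V -> T <- D -> F <- R -> K
  P7: Q <- V -> T <- F <- R -> K
  P8: Q <- V -> T <- F <- D <- R -> K
The empty set is not sufficient: P1 (Q <- V -> E -> K) has no collider blocking it and no conditioned non-collider, so it is open.
Try {V}:
  P1: blocked at fork node V ∈ conditioning set.
  P2: blocked at fork node V ∈ conditioning set.
  P3: blocked at fork node V ∈ conditioning set.
  P4: blocked at fork node V ∈ conditioning set.
  P5: blocked at fork node V ∈ conditioning set.
  P6: blocked at fork node V ∈ conditioning set.
  P7: blocked at fork node V ∈ conditioning set.
  P8: blocked at fork node V ∈ conditioning set.
{V} contains no descendant of Q and blocks every backdoor path.
{V} is the unique smallest valid adjustment set.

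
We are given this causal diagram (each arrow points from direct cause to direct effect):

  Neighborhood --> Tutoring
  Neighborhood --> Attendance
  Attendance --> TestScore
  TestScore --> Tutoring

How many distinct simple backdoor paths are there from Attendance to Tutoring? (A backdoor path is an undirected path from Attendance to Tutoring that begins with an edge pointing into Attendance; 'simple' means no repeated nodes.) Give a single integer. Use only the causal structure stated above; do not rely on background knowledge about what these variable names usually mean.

A backdoor path from Attendance to Tutoring is any simple undirected path whose first edge points into Attendance (i.e. leaves Attendance via a parent).
Parents of Attendance: {Neighborhood}.
Enumerating:
  P1: Attendance <- Neighborhood -> Tutoring
That exhausts the simple backdoor paths. Count: 1.

1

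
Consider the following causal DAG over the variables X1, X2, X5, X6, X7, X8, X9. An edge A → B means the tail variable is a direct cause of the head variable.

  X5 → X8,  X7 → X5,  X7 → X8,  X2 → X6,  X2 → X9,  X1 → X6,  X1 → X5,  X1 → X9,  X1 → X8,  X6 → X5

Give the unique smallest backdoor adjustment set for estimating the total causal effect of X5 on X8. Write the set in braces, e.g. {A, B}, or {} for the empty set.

Variables eligible for adjustment (non-descendants of X5, excluding X5 and X8): {X1, X2, X6, X7, X9}.
Backdoor paths from X5 to X8:
  P1: X5 <- X1 -> X8
  P2: X5 <- X7 -> X8
  P3: X5 <- X6 <- X2 -> X9 <- X1 -> X8
  P4: X5 <- X6 <- X1 -> X8
The empty set is not sufficient: P1 (X5 <- X1 -> X8) has no collider blocking it and no conditioned non-collider, so it is open.
Try {X1, X7}:
  P1: blocked at fork node X1 ∈ conditioning set.
  P2: blocked at fork node X7 ∈ conditioning set.
  P3: blocked at collider X9 (neither it nor any descendant is in the conditioning set).
  P4: blocked at fork node X1 ∈ conditioning set.
{X1, X7} contains no descendant of X5 and blocks every backdoor path.
Every element of {X1, X7} is needed (dropping X1 leaves P1 open; dropping X7 leaves P2 open), so no proper subset is valid.
Among all size-2 subsets of the eligible variables, only {X1, X7} blocks every backdoor path, so it is the unique smallest valid adjustment set.

{X1, X7}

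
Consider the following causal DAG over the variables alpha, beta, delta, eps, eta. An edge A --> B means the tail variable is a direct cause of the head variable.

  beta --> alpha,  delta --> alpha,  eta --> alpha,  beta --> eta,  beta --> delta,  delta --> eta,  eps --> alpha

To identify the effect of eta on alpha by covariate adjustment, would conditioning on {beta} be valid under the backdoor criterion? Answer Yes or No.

Backdoor paths from eta to alpha (paths whose first edge points into eta):
  P1: eta <- beta -> delta -> alpha
  P2: eta <- beta -> alpha
  P3: eta <- delta <- beta -> alpha
  P4: eta <- delta -> alpha
Condition 1 (no descendant of eta in the set): holds — descendants of eta are {alpha}; none are in {beta}.
Condition 2 (every backdoor path blocked by {beta}):
  P1: blocked at fork node beta ∈ conditioning set.
  P2: blocked at fork node beta ∈ conditioning set.
  P3: blocked at fork node beta ∈ conditioning set.
  P4: open — no interior node is in the conditioning set.
{beta} does not satisfy the backdoor criterion.

No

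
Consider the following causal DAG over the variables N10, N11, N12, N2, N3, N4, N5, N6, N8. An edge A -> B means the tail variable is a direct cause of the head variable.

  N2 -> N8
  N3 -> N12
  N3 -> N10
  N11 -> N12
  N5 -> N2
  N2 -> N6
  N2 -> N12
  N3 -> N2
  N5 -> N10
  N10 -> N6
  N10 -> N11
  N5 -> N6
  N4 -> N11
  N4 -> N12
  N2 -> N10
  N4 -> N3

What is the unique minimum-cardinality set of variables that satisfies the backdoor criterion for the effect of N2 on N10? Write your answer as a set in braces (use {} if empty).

Variables eligible for adjustment (non-descendants of N2, excluding N2 and N10): {N3, N4, N5}.
Backdoor paths from N2 to N10:
  P1: N2 <- N5 -> N10
  P2: N2 <- N5 -> N6 <- N10
  P3: N2 <- N3 <- N4 -> N11 <- N10
  P4: N2 <- N3 <- N4 -> N12 <- N11 <- N10
  P5: N2 <- N3 -> N10
  P6: N2 <- N3 -> N12 <- N4 -> N11 <- N10
  P7: N2 <- N3 -> N12 <- N11 <- N10
The empty set is not sufficient: P1 (N2 <- N5 -> N10) has no collider blocking it and no conditioned non-collider, so it is open.
Try {N3, N5}:
  P1: blocked at fork node N5 ∈ conditioning set.
  P2: blocked at fork node N5 ∈ conditioning set.
  P3: blocked at chain node N3 ∈ conditioning set.
  P4: blocked at chain node N3 ∈ conditioning set.
  P5: blocked at fork node N3 ∈ conditioning set.
  P6: blocked at fork node N3 ∈ conditioning set.
  P7: blocked at fork node N3 ∈ conditioning set.
{N3, N5} contains no descendant of N2 and blocks every backdoor path.
Every element of {N3, N5} is needed (dropping N3 leaves P5 open; dropping N5 leaves P1 open), so no proper subset is valid.
Among all size-2 subsets of the eligible variables, only {N3, N5} blocks every backdoor path, so it is the unique smallest valid adjustment set.

{N3, N5}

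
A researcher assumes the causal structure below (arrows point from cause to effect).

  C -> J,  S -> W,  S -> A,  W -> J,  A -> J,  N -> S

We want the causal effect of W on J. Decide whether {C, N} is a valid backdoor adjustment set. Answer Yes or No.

Backdoor paths from W to J (paths whose first edge points into W):
  P1: W <- S -> A -> J
Condition 1 (no descendant of W in the set): holds — descendants of W are {J}; none are in {C, N}.
Condition 2 (every backdoor path blocked by {C, N}):
  P1: open — no interior node is in the conditioning set.
{C, N} does not satisfy the backdoor criterion.

No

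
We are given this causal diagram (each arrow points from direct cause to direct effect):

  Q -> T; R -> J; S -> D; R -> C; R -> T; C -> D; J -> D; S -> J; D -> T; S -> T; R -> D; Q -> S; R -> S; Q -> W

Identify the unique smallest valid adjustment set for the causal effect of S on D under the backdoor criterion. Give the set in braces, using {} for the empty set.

{R}

Variables eligible for adjustment (non-descendants of S, excluding S and D): {C, Q, R, W}.
Backdoor paths from S to D:
  P1: S <- R -> C -> D
  P2: S <- R -> J -> D
  P3: S <- R -> D
  P4: S <- R -> T <- D
  P5: S <- Q -> T <- R -> C -> D
  P6: S <- Q -> T <- R -> J -> D
  P7: S <- Q -> T <- R -> D
  P8: S <- Q -> T <- D
The empty set is not sufficient: P1 (S <- R -> C -> D) has no collider blocking it and no conditioned non-collider, so it is open.
Try {R}:
  P1: blocked at fork node R ∈ conditioning set.
  P2: blocked at fork node R ∈ conditioning set.
  P3: blocked at fork node R ∈ conditioning set.
  P4: blocked at fork node R ∈ conditioning set.
  P5: blocked at collider T (neither it nor any descendant is in the conditioning set).
  P6: blocked at collider T (neither it nor any descendant is in the conditioning set).
  P7: blocked at collider T (neither it nor any descendant is in the conditioning set).
  P8: blocked at collider T (neither it nor any descendant is in the conditioning set).
{R} contains no descendant of S and blocks every backdoor path.
No other singleton works — e.g. {C} leaves P2 open — so {R} is the unique smallest valid adjustment set.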